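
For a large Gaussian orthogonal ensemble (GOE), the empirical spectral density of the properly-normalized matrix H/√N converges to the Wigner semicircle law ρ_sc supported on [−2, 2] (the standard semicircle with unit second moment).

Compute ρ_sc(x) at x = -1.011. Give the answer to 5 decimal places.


ρ_sc(x) = (1/(2π)) √(4 − x²). With x = -1.011:
  4 − x² = 4 − (-1.011)² = 4 − 1.022121 = 2.977879.
  √(4 − x²) = 1.725653.
  1/(2π) = 0.159155.
  ρ_sc(-1.011) = 0.159155 · 1.725653 = 0.274646.

Rounded to 5 decimal places: ρ_sc(-1.011) ≈ 0.27465.


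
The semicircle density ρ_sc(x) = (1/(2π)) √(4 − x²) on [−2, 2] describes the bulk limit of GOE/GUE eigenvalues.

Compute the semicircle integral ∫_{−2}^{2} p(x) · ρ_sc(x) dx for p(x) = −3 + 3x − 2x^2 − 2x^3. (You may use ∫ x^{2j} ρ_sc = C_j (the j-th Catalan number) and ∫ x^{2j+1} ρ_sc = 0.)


Write p(x) = Σ a_i x^i, split into monomials and integrate each against ρ_sc separately.
Using ∫ x^{2j} ρ_sc = C_j = (1/(j+1)) C(2j, j) (Catalan numbers) and ∫ x^{2j+1} ρ_sc = 0 (odd monomials vanish by symmetry):
  i = 0 (even): a_0 · C_{0} = -3 · 1 = -3
  i = 1 (odd): ∫ x^1 ρ_sc = 0 (vanishes)
  i = 2 (even): a_2 · C_{1} = -2 · 1 = -2
  i = 3 (odd): ∫ x^3 ρ_sc = 0 (vanishes)

Summing the contributions: ∫_{−2}^{2} p(x) ρ_sc(x) dx = (-3) + (-2) = -5.


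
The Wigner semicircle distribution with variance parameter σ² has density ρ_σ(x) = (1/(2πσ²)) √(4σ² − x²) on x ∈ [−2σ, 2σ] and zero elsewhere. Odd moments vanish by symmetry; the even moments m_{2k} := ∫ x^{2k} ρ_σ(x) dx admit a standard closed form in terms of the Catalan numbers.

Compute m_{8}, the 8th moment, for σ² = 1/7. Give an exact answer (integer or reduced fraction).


By the scaled semicircle moment identity, m_{2k} = σ^{2k} · C_k with k = 4.
C_4 = (1/(k+1)) · C(2k, k) = (1/5) · C(8, 4) = (1/5) · 70 = 14.
σ^{2k} = (σ²)^k = (1/7)^4 = 1/2401.

Therefore m_{8} = σ^{8} · C_4 = (1/2401) · 14 = 2/343.


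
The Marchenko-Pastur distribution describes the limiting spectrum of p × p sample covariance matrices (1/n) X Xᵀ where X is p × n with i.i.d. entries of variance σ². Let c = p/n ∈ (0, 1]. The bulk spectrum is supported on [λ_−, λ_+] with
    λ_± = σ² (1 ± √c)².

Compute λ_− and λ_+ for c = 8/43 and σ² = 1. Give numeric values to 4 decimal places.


c = 8/43 = 0.186047; √c = 0.431331.
λ_− = σ² (1 − √c)² = 1 · (1 − 0.431331)² = 1 · (0.568669)² = 0.323384.
λ_+ = σ² (1 + √c)² = 1 · (1 + 0.431331)² = 1 · (1.431331)² = 2.048709.

Rounded to 4 decimal places: λ_− ≈ 0.3234, λ_+ ≈ 2.0487.


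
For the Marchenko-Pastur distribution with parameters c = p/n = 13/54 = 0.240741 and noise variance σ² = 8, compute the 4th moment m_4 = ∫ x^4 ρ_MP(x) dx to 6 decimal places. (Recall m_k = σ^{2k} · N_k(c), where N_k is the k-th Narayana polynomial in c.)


E[X⁴] = σ⁸ (1 + 6c + 6c² + c³) (fourth MP moment). With σ² = 8 (so σ⁸ = 4096) and c = 13/54 = 0.240741: E[X⁴] = 4096 · (1 + 6·0.240741 + 6·(0.240741)² + (0.240741)³) = 4096 · 2.806133.

So E[X^4] = 11493.922674.


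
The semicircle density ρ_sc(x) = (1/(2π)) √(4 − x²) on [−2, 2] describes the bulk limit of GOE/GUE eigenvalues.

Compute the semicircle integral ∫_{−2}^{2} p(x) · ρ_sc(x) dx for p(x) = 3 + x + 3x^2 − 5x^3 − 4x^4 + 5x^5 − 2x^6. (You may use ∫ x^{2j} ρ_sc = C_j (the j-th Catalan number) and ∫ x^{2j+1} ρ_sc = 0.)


Write p(x) = Σ a_i x^i, split into monomials and integrate each against ρ_sc separately.
Using ∫ x^{2j} ρ_sc = C_j = (1/(j+1)) C(2j, j) (Catalan numbers) and ∫ x^{2j+1} ρ_sc = 0 (odd monomials vanish by symmetry):
  i = 0 (even): a_0 · C_{0} = 3 · 1 = 3
  i = 1 (odd): ∫ x^1 ρ_sc = 0 (vanishes)
  i = 2 (even): a_2 · C_{1} = 3 · 1 = 3
  i = 3 (odd): ∫ x^3 ρ_sc = 0 (vanishes)
  i = 4 (even): a_4 · C_{2} = -4 · 2 = -8
  i = 5 (odd): ∫ x^5 ρ_sc = 0 (vanishes)
  i = 6 (even): a_6 · C_{3} = -2 · 5 = -10

Summing the contributions: ∫_{−2}^{2} p(x) ρ_sc(x) dx = 3 + 3 + (-8) + (-10) = -12.


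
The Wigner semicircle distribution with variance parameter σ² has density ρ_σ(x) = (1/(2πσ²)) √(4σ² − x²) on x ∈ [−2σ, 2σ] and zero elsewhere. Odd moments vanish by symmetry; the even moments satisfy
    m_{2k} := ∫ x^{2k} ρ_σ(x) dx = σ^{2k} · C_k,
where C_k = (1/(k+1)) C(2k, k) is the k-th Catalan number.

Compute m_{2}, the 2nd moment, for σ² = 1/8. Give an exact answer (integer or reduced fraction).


By the scaled semicircle moment identity, m_{2k} = σ^{2k} · C_k with k = 1.
C_1 = (1/(k+1)) · C(2k, k) = (1/2) · C(2, 1) = (1/2) · 2 = 1.
σ^{2k} = (σ²)^k = (1/8)^1 = 1/8.

Therefore m_{2} = σ^{2} · C_1 = (1/8) · 1 = 1/8.


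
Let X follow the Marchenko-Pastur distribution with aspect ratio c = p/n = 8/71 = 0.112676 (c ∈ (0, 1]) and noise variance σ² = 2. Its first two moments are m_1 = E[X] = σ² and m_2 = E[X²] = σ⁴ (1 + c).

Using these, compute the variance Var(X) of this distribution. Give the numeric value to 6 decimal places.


m_1 = E[X] = σ² = 2, so m_1² = 4.
m_2 = E[X²] = σ⁴ (1 + c) = 4 · (1 + 0.112676) = 4 · 1.112676 = 4.450704.
(Note m_2 − m_1² simplifies to c · σ⁴ = 0.112676 · 4.)

Var(X) = m_2 − m_1² = 4.450704 − 4 = 0.450704.


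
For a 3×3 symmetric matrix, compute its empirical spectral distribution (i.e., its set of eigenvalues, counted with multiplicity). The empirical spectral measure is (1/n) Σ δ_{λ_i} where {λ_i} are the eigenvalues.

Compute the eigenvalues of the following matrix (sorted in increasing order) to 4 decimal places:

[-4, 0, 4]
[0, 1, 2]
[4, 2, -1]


Since M is real symmetric, all three eigenvalues are real; they are the roots of det(λI − M) = λ³ − (tr M) λ² + s λ − det M, where s is the sum of the principal 2×2 minors.
tr M = -4 + 1 + (-1) = -4.
s = ((-4)·1 − 0²) + ((-4)·(-1) − 4²) + (1·(-1) − 2²) = -4 + (-12) + (-5) = -21.
det M (expand along row 1) = (-4)·(-5) − 0·(-8) + 4·(-4) = 4.
Characteristic polynomial: λ³ + 4λ² − 21λ − 4 = 0.
Substitute λ = y + (tr M)/3 = y − 1.333333 to remove the quadratic term: y³ + p·y + q = 0 with p = s − (tr M)²/3 = -26.333333 and q = −2(tr M)³/27 + (tr M)·s/3 − det M = 28.740741.
Three real roots ⇒ use the trigonometric (Viète) form: r = 2√(−p/3) = 5.925463, φ = arccos(3q/(p·r)) = arccos(-0.552575) = 2.156247 rad.
y_k = r·cos(φ/3 − 2πk/3) for k = 0, 1, 2 gives y = 4.459682, 1.149029, -5.608711.
λ_k = y_k − 1.333333 gives λ = 3.1263, -0.1843, -6.9420 (check: the sum is -4.0000 = tr M).

Eigenvalues sorted in increasing order: [-6.9420, -0.1843, 3.1263].


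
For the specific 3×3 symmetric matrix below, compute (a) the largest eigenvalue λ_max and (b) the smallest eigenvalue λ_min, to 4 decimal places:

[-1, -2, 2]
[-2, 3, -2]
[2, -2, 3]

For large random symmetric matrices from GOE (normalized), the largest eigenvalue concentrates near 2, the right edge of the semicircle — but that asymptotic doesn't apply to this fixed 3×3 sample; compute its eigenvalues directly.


Since M is real symmetric, all three eigenvalues are real; they are the roots of det(λI − M) = λ³ − (tr M) λ² + s λ − det M, where s is the sum of the principal 2×2 minors.
tr M = -1 + 3 + 3 = 5.
s = ((-1)·3 − (-2)²) + ((-1)·3 − 2²) + (3·3 − (-2)²) = -7 + (-7) + 5 = -9.
det M (expand along row 1) = (-1)·5 − (-2)·(-2) + 2·(-2) = -13.
Characteristic polynomial: λ³ − 5λ² − 9λ + 13 = 0.
Substitute λ = y + (tr M)/3 = y + 1.666667 to remove the quadratic term: y³ + p·y + q = 0 with p = s − (tr M)²/3 = -17.333333 and q = −2(tr M)³/27 + (tr M)·s/3 − det M = -11.259259.
Three real roots ⇒ use the trigonometric (Viète) form: r = 2√(−p/3) = 4.807402, φ = arccos(3q/(p·r)) = arccos(0.405358) = 1.153426 rad.
y_k = r·cos(φ/3 − 2πk/3) for k = 0, 1, 2 gives y = 4.456439, -0.666667, -3.789772.
λ_k = y_k + 1.666667 gives λ = 6.1231, 1.0000, -2.1231 (check: the sum is 5.0000 = tr M).

Hence λ_max = 6.1231 and λ_min = -2.1231.


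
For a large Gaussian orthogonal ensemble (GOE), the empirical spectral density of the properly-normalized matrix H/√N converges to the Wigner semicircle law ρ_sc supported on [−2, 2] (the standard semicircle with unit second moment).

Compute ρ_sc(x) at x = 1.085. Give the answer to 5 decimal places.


ρ_sc(x) = (1/(2π)) √(4 − x²). With x = 1.085:
  4 − x² = 4 − (1.085)² = 4 − 1.177225 = 2.822775.
  √(4 − x²) = 1.680112.
  1/(2π) = 0.159155.
  ρ_sc(1.085) = 0.159155 · 1.680112 = 0.267398.

Rounded to 5 decimal places: ρ_sc(1.085) ≈ 0.26740.


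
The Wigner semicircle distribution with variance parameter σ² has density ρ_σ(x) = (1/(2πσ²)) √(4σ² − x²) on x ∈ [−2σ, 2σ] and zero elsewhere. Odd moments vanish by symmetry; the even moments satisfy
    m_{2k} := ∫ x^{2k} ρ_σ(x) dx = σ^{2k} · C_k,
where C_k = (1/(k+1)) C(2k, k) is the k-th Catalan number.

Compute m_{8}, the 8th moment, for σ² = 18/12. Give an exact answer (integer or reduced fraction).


By the scaled semicircle moment identity, m_{2k} = σ^{2k} · C_k with k = 4.
C_4 = (1/(k+1)) · C(2k, k) = (1/5) · C(8, 4) = (1/5) · 70 = 14.
σ^{2k} = (σ²)^k = (18/12)^4 = 81/16.

Therefore m_{8} = σ^{8} · C_4 = (81/16) · 14 = 567/8.


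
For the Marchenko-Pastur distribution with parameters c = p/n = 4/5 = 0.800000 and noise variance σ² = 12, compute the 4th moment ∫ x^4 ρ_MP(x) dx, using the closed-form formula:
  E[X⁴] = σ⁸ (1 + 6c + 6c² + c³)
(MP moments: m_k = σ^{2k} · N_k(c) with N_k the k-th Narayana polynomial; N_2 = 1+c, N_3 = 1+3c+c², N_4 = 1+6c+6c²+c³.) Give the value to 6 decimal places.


E[X⁴] = σ⁸ (1 + 6c + 6c² + c³) (fourth MP moment). With σ² = 12 (so σ⁸ = 20736) and c = 4/5 = 0.800000: E[X⁴] = 20736 · (1 + 6·0.800000 + 6·(0.800000)² + (0.800000)³) = 20736 · 10.152000.

So E[X^4] = 210511.872000.


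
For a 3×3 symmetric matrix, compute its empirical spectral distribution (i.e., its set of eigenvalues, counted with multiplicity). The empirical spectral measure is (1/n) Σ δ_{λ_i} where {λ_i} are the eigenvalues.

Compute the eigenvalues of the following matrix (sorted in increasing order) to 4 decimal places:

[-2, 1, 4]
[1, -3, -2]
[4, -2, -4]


Since M is real symmetric, all three eigenvalues are real; they are the roots of det(λI − M) = λ³ − (tr M) λ² + s λ − det M, where s is the sum of the principal 2×2 minors.
tr M = -2 + (-3) + (-4) = -9.
s = ((-2)·(-3) − 1²) + ((-2)·(-4) − 4²) + ((-3)·(-4) − (-2)²) = 5 + (-8) + 8 = 5.
det M (expand along row 1) = (-2)·8 − 1·4 + 4·10 = 20.
Characteristic polynomial: λ³ + 9λ² + 5λ − 20 = 0.
Substitute λ = y + (tr M)/3 = y − 3.000000 to remove the quadratic term: y³ + p·y + q = 0 with p = s − (tr M)²/3 = -22.000000 and q = −2(tr M)³/27 + (tr M)·s/3 − det M = 19.000000.
Three real roots ⇒ use the trigonometric (Viète) form: r = 2√(−p/3) = 5.416026, φ = arccos(3q/(p·r)) = arccos(-0.478378) = 2.069603 rad.
y_k = r·cos(φ/3 − 2πk/3) for k = 0, 1, 2 gives y = 4.177544, 0.896374, -5.073918.
λ_k = y_k − 3.000000 gives λ = 1.1775, -2.1036, -8.0739 (check: the sum is -9.0000 = tr M).

Eigenvalues sorted in increasing order: [-8.0739, -2.1036, 1.1775].


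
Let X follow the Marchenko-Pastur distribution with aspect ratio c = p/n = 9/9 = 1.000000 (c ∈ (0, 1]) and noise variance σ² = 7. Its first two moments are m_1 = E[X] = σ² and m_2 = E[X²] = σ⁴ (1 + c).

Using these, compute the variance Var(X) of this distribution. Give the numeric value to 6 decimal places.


m_1 = E[X] = σ² = 7, so m_1² = 49.
m_2 = E[X²] = σ⁴ (1 + c) = 49 · (1 + 1.000000) = 49 · 2.000000 = 98.000000.
(Note m_2 − m_1² simplifies to c · σ⁴ = 1.000000 · 49.)

Var(X) = m_2 − m_1² = 98.000000 − 49 = 49.000000.


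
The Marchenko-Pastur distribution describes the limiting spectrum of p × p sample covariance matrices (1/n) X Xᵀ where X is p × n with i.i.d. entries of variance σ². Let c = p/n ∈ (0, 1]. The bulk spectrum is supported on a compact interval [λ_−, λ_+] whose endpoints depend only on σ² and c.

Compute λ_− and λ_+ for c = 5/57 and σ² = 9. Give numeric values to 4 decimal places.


c = 5/57 = 0.087719; √c = 0.296174.
λ_− = σ² (1 − √c)² = 9 · (1 − 0.296174)² = 9 · (0.703826)² = 4.458334.
λ_+ = σ² (1 + √c)² = 9 · (1 + 0.296174)² = 9 · (1.296174)² = 15.120614.

Rounded to 4 decimal places: λ_− ≈ 4.4583, λ_+ ≈ 15.1206.


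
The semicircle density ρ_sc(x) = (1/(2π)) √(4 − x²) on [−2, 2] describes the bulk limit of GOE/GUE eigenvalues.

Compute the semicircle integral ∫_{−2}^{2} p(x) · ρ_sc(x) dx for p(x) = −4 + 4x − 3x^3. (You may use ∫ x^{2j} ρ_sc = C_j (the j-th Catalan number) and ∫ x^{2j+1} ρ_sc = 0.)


Write p(x) = Σ a_i x^i, split into monomials and integrate each against ρ_sc separately.
Using ∫ x^{2j} ρ_sc = C_j = (1/(j+1)) C(2j, j) (Catalan numbers) and ∫ x^{2j+1} ρ_sc = 0 (odd monomials vanish by symmetry):
  i = 0 (even): a_0 · C_{0} = -4 · 1 = -4
  i = 1 (odd): ∫ x^1 ρ_sc = 0 (vanishes)
  i = 3 (odd): ∫ x^3 ρ_sc = 0 (vanishes)

Summing the contributions: ∫_{−2}^{2} p(x) ρ_sc(x) dx = -4.


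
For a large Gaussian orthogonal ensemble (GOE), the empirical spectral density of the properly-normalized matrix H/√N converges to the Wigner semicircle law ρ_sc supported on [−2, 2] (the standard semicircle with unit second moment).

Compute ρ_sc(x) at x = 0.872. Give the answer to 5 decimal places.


ρ_sc(x) = (1/(2π)) √(4 − x²). With x = 0.872:
  4 − x² = 4 − (0.872)² = 4 − 0.760384 = 3.239616.
  √(4 − x²) = 1.799893.
  1/(2π) = 0.159155.
  ρ_sc(0.872) = 0.159155 · 1.799893 = 0.286462.

Rounded to 5 decimal places: ρ_sc(0.872) ≈ 0.28646.


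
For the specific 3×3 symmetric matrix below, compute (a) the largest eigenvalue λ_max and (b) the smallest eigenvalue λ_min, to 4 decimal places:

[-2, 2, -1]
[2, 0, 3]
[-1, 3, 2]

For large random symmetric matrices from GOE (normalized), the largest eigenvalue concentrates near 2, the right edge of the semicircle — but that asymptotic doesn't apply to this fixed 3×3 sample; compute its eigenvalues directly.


Since M is real symmetric, all three eigenvalues are real; they are the roots of det(λI − M) = λ³ − (tr M) λ² + s λ − det M, where s is the sum of the principal 2×2 minors.
tr M = -2 + 0 + 2 = 0.
s = ((-2)·0 − 2²) + ((-2)·2 − (-1)²) + (0·2 − 3²) = -4 + (-5) + (-9) = -18.
det M (expand along row 1) = (-2)·(-9) − 2·7 + (-1)·6 = -2.
Characteristic polynomial: λ³ − 18λ + 2 = 0.
Substitute λ = y + (tr M)/3 = y + 0.000000 to remove the quadratic term: y³ + p·y + q = 0 with p = s − (tr M)²/3 = -18.000000 and q = −2(tr M)³/27 + (tr M)·s/3 − det M = 2.000000.
Three real roots ⇒ use the trigonometric (Viète) form: r = 2√(−p/3) = 4.898979, φ = arccos(3q/(p·r)) = arccos(-0.068041) = 1.638890 rad.
y_k = r·cos(φ/3 − 2πk/3) for k = 0, 1, 2 gives y = 4.185954, 0.111187, -4.297142.
λ_k = y_k + 0.000000 gives λ = 4.1860, 0.1112, -4.2971 (check: the sum is 0.0000 = tr M).

Hence λ_max = 4.1860 and λ_min = -4.2971.


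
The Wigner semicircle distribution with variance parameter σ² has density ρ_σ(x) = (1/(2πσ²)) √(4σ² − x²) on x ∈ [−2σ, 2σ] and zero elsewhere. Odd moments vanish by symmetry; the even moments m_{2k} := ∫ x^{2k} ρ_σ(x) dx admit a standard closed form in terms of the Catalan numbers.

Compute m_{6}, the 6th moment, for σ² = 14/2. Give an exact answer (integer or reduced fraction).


By the scaled semicircle moment identity, m_{2k} = σ^{2k} · C_k with k = 3.
C_3 = (1/(k+1)) · C(2k, k) = (1/4) · C(6, 3) = (1/4) · 20 = 5.
σ^{2k} = (σ²)^k = (14/2)^3 = 343.

Therefore m_{6} = σ^{6} · C_3 = 343 · 5 = 1715.


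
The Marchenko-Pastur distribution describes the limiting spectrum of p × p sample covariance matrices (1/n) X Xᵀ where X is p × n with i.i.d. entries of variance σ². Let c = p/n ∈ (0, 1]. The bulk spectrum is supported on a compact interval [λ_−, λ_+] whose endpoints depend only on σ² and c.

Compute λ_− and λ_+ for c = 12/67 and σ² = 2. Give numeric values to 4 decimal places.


c = 12/67 = 0.179104; √c = 0.423207.
λ_− = σ² (1 − √c)² = 2 · (1 − 0.423207)² = 2 · (0.576793)² = 0.665379.
λ_+ = σ² (1 + √c)² = 2 · (1 + 0.423207)² = 2 · (1.423207)² = 4.051038.

Rounded to 4 decimal places: λ_− ≈ 0.6654, λ_+ ≈ 4.0510.


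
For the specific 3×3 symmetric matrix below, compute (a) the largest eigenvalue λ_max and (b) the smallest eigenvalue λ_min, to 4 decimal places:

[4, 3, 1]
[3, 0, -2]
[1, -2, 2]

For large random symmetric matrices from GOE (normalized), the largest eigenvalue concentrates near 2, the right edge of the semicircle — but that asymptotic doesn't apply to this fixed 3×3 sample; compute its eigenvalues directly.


Since M is real symmetric, all three eigenvalues are real; they are the roots of det(λI − M) = λ³ − (tr M) λ² + s λ − det M, where s is the sum of the principal 2×2 minors.
tr M = 4 + 0 + 2 = 6.
s = (4·0 − 3²) + (4·2 − 1²) + (0·2 − (-2)²) = -9 + 7 + (-4) = -6.
det M (expand along row 1) = 4·(-4) − 3·8 + 1·(-6) = -46.
Characteristic polynomial: λ³ − 6λ² − 6λ + 46 = 0.
Substitute λ = y + (tr M)/3 = y + 2.000000 to remove the quadratic term: y³ + p·y + q = 0 with p = s − (tr M)²/3 = -18.000000 and q = −2(tr M)³/27 + (tr M)·s/3 − det M = 18.000000.
Three real roots ⇒ use the trigonometric (Viète) form: r = 2√(−p/3) = 4.898979, φ = arccos(3q/(p·r)) = arccos(-0.612372) = 2.229854 rad.
y_k = r·cos(φ/3 − 2πk/3) for k = 0, 1, 2 gives y = 3.606872, 1.067601, -4.674473.
λ_k = y_k + 2.000000 gives λ = 5.6069, 3.0676, -2.6745 (check: the sum is 6.0000 = tr M).

Hence λ_max = 5.6069 and λ_min = -2.6745.


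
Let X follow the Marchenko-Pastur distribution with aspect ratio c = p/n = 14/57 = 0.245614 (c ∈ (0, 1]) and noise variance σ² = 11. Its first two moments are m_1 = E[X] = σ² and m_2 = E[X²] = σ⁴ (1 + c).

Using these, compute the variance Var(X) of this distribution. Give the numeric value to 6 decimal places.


m_1 = E[X] = σ² = 11, so m_1² = 121.
m_2 = E[X²] = σ⁴ (1 + c) = 121 · (1 + 0.245614) = 121 · 1.245614 = 150.719298.
(Note m_2 − m_1² simplifies to c · σ⁴ = 0.245614 · 121.)

Var(X) = m_2 − m_1² = 150.719298 − 121 = 29.719298.


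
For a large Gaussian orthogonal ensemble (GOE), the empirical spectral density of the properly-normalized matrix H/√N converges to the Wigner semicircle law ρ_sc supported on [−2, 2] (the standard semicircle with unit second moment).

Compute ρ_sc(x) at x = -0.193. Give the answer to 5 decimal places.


ρ_sc(x) = (1/(2π)) √(4 − x²). With x = -0.193:
  4 − x² = 4 − (-0.193)² = 4 − 0.037249 = 3.962751.
  √(4 − x²) = 1.990666.
  1/(2π) = 0.159155.
  ρ_sc(-0.193) = 0.159155 · 1.990666 = 0.316824.

Rounded to 5 decimal places: ρ_sc(-0.193) ≈ 0.31682.


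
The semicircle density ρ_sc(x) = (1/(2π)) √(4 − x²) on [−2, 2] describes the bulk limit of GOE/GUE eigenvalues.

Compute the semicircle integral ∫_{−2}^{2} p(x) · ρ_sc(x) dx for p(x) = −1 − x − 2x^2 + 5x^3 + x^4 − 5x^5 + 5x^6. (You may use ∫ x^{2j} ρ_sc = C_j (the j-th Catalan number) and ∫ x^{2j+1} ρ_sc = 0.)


Write p(x) = Σ a_i x^i, split into monomials and integrate each against ρ_sc separately.
Using ∫ x^{2j} ρ_sc = C_j = (1/(j+1)) C(2j, j) (Catalan numbers) and ∫ x^{2j+1} ρ_sc = 0 (odd monomials vanish by symmetry):
  i = 0 (even): a_0 · C_{0} = -1 · 1 = -1
  i = 1 (odd): ∫ x^1 ρ_sc = 0 (vanishes)
  i = 2 (even): a_2 · C_{1} = -2 · 1 = -2
  i = 3 (odd): ∫ x^3 ρ_sc = 0 (vanishes)
  i = 4 (even): a_4 · C_{2} = 1 · 2 = 2
  i = 5 (odd): ∫ x^5 ρ_sc = 0 (vanishes)
  i = 6 (even): a_6 · C_{3} = 5 · 5 = 25

Summing the contributions: ∫_{−2}^{2} p(x) ρ_sc(x) dx = (-1) + (-2) + 2 + 25 = 24.


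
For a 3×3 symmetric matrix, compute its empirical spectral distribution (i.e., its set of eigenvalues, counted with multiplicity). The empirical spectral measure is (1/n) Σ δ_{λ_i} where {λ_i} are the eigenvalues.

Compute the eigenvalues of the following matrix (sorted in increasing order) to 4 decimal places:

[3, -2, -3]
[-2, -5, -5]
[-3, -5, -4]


Since M is real symmetric, all three eigenvalues are real; they are the roots of det(λI − M) = λ³ − (tr M) λ² + s λ − det M, where s is the sum of the principal 2×2 minors.
tr M = 3 + (-5) + (-4) = -6.
s = (3·(-5) − (-2)²) + (3·(-4) − (-3)²) + ((-5)·(-4) − (-5)²) = -19 + (-21) + (-5) = -45.
det M (expand along row 1) = 3·(-5) − (-2)·(-7) + (-3)·(-5) = -14.
Characteristic polynomial: λ³ + 6λ² − 45λ + 14 = 0.
Substitute λ = y + (tr M)/3 = y − 2.000000 to remove the quadratic term: y³ + p·y + q = 0 with p = s − (tr M)²/3 = -57.000000 and q = −2(tr M)³/27 + (tr M)·s/3 − det M = 120.000000.
Three real roots ⇒ use the trigonometric (Viète) form: r = 2√(−p/3) = 8.717798, φ = arccos(3q/(p·r)) = arccos(-0.724471) = 2.381063 rad.
y_k = r·cos(φ/3 − 2πk/3) for k = 0, 1, 2 gives y = 6.113104, 2.326056, -8.439160.
λ_k = y_k − 2.000000 gives λ = 4.1131, 0.3261, -10.4392 (check: the sum is -6.0000 = tr M).

Eigenvalues sorted in increasing order: [-10.4392, 0.3261, 4.1131].


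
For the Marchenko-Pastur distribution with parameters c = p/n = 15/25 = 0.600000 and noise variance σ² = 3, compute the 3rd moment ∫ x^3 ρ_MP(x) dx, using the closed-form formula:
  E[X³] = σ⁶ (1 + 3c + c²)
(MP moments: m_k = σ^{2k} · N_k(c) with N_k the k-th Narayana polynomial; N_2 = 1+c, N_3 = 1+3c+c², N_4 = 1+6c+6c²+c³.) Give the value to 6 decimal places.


E[X³] = σ⁶ (1 + 3c + c²) (third MP moment). With σ² = 3 (so σ⁶ = 27) and c = 15/25 = 0.600000: E[X³] = 27 · (1 + 3·0.600000 + (0.600000)²) = 27 · 3.160000.

So E[X^3] = 85.320000.


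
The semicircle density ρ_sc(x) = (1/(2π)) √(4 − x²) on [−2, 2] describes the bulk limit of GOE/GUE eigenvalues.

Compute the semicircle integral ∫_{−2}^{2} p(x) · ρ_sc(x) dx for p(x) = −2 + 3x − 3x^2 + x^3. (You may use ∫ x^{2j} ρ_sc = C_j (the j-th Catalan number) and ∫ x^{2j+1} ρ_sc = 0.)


Write p(x) = Σ a_i x^i, split into monomials and integrate each against ρ_sc separately.
Using ∫ x^{2j} ρ_sc = C_j = (1/(j+1)) C(2j, j) (Catalan numbers) and ∫ x^{2j+1} ρ_sc = 0 (odd monomials vanish by symmetry):
  i = 0 (even): a_0 · C_{0} = -2 · 1 = -2
  i = 1 (odd): ∫ x^1 ρ_sc = 0 (vanishes)
  i = 2 (even): a_2 · C_{1} = -3 · 1 = -3
  i = 3 (odd): ∫ x^3 ρ_sc = 0 (vanishes)

Summing the contributions: ∫_{−2}^{2} p(x) ρ_sc(x) dx = (-2) + (-3) = -5.


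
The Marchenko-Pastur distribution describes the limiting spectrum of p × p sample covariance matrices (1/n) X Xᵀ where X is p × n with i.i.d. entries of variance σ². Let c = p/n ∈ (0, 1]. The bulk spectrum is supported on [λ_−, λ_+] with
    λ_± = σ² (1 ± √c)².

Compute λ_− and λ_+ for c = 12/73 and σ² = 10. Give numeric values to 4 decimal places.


c = 12/73 = 0.164384; √c = 0.405442.
λ_− = σ² (1 − √c)² = 10 · (1 − 0.405442)² = 10 · (0.594558)² = 3.534987.
λ_+ = σ² (1 + √c)² = 10 · (1 + 0.405442)² = 10 · (1.405442)² = 19.752684.

Rounded to 4 decimal places: λ_− ≈ 3.5350, λ_+ ≈ 19.7527.


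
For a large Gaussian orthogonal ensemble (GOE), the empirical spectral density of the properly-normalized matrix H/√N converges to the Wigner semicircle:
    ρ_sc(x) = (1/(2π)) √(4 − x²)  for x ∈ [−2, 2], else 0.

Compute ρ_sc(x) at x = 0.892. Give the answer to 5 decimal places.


ρ_sc(x) = (1/(2π)) √(4 − x²). With x = 0.892:
  4 − x² = 4 − (0.892)² = 4 − 0.795664 = 3.204336.
  √(4 − x²) = 1.790066.
  1/(2π) = 0.159155.
  ρ_sc(0.892) = 0.159155 · 1.790066 = 0.284898.

Rounded to 5 decimal places: ρ_sc(0.892) ≈ 0.28490.


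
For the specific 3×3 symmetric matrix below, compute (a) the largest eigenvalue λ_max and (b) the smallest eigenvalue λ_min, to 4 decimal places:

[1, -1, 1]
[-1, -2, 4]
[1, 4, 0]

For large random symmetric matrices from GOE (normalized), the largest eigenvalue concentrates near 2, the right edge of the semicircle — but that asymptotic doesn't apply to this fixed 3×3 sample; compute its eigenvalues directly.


Since M is real symmetric, all three eigenvalues are real; they are the roots of det(λI − M) = λ³ − (tr M) λ² + s λ − det M, where s is the sum of the principal 2×2 minors.
tr M = 1 + (-2) + 0 = -1.
s = (1·(-2) − (-1)²) + (1·0 − 1²) + ((-2)·0 − 4²) = -3 + (-1) + (-16) = -20.
det M (expand along row 1) = 1·(-16) − (-1)·(-4) + 1·(-2) = -22.
Characteristic polynomial: λ³ + λ² − 20λ + 22 = 0.
Substitute λ = y + (tr M)/3 = y − 0.333333 to remove the quadratic term: y³ + p·y + q = 0 with p = s − (tr M)²/3 = -20.333333 and q = −2(tr M)³/27 + (tr M)·s/3 − det M = 28.740741.
Three real roots ⇒ use the trigonometric (Viète) form: r = 2√(−p/3) = 5.206833, φ = arccos(3q/(p·r)) = arccos(-0.814399) = 2.522488 rad.
y_k = r·cos(φ/3 − 2πk/3) for k = 0, 1, 2 gives y = 3.472150, 1.624202, -5.096352.
λ_k = y_k − 0.333333 gives λ = 3.1388, 1.2909, -5.4297 (check: the sum is -1.0000 = tr M).

Hence λ_max = 3.1388 and λ_min = -5.4297.


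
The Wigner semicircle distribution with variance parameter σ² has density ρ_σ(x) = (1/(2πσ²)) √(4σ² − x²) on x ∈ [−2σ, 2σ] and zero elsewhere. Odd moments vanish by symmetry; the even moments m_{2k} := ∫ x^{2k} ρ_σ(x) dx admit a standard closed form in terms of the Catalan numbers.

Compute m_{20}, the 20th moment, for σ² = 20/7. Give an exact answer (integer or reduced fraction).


By the scaled semicircle moment identity, m_{2k} = σ^{2k} · C_k with k = 10.
C_10 = (1/(k+1)) · C(2k, k) = (1/11) · C(20, 10) = (1/11) · 184756 = 16796.
σ^{2k} = (σ²)^k = (20/7)^10 = 10240000000000/282475249.

Therefore m_{20} = σ^{20} · C_10 = (10240000000000/282475249) · 16796 = 171991040000000000/282475249.


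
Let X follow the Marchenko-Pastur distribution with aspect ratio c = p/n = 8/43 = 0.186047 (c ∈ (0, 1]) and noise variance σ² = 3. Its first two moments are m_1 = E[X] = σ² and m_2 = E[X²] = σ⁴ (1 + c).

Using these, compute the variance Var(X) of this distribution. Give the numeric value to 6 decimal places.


m_1 = E[X] = σ² = 3, so m_1² = 9.
m_2 = E[X²] = σ⁴ (1 + c) = 9 · (1 + 0.186047) = 9 · 1.186047 = 10.674419.
(Note m_2 − m_1² simplifies to c · σ⁴ = 0.186047 · 9.)

Var(X) = m_2 − m_1² = 10.674419 − 9 = 1.674419.


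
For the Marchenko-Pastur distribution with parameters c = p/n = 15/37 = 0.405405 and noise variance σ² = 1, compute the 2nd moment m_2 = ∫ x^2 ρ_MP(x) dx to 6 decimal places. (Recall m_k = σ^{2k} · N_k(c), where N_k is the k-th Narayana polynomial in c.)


E[X²] = σ⁴ (1 + c) (second MP moment). With σ² = 1 (so σ⁴ = 1) and c = 15/37 = 0.405405: E[X²] = 1 · (1 + 0.405405) = 1 · 1.405405.

So E[X^2] = 1.405405.


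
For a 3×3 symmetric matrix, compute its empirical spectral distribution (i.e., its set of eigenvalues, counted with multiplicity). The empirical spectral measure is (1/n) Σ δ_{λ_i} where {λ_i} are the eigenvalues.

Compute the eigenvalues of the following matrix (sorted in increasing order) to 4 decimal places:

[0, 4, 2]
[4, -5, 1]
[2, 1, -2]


Since M is real symmetric, all three eigenvalues are real; they are the roots of det(λI − M) = λ³ − (tr M) λ² + s λ − det M, where s is the sum of the principal 2×2 minors.
tr M = 0 + (-5) + (-2) = -7.
s = (0·(-5) − 4²) + (0·(-2) − 2²) + ((-5)·(-2) − 1²) = -16 + (-4) + 9 = -11.
det M (expand along row 1) = 0·9 − 4·(-10) + 2·14 = 68.
Characteristic polynomial: λ³ + 7λ² − 11λ − 68 = 0.
Substitute λ = y + (tr M)/3 = y − 2.333333 to remove the quadratic term: y³ + p·y + q = 0 with p = s − (tr M)²/3 = -27.333333 and q = −2(tr M)³/27 + (tr M)·s/3 − det M = -16.925926.
Three real roots ⇒ use the trigonometric (Viète) form: r = 2√(−p/3) = 6.036923, φ = arccos(3q/(p·r)) = arccos(0.307727) = 1.257993 rad.
y_k = r·cos(φ/3 − 2πk/3) for k = 0, 1, 2 gives y = 5.513893, -0.628316, -4.885577.
λ_k = y_k − 2.333333 gives λ = 3.1806, -2.9616, -7.2189 (check: the sum is -7.0000 = tr M).

Eigenvalues sorted in increasing order: [-7.2189, -2.9616, 3.1806].


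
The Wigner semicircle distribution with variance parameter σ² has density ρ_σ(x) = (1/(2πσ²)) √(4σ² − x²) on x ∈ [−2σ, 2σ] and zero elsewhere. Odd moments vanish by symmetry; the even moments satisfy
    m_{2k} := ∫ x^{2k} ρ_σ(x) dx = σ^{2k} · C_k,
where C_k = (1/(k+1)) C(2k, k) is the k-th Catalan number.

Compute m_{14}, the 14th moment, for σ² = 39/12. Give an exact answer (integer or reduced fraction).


By the scaled semicircle moment identity, m_{2k} = σ^{2k} · C_k with k = 7.
C_7 = (1/(k+1)) · C(2k, k) = (1/8) · C(14, 7) = (1/8) · 3432 = 429.
σ^{2k} = (σ²)^k = (39/12)^7 = 62748517/16384.

Therefore m_{14} = σ^{14} · C_7 = (62748517/16384) · 429 = 26919113793/16384.


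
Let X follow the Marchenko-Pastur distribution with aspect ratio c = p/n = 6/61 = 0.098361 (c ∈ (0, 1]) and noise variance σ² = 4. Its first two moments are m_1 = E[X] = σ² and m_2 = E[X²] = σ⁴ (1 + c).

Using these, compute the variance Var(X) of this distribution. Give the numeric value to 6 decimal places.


m_1 = E[X] = σ² = 4, so m_1² = 16.
m_2 = E[X²] = σ⁴ (1 + c) = 16 · (1 + 0.098361) = 16 · 1.098361 = 17.573770.
(Note m_2 − m_1² simplifies to c · σ⁴ = 0.098361 · 16.)

Var(X) = m_2 − m_1² = 17.573770 − 16 = 1.573770.


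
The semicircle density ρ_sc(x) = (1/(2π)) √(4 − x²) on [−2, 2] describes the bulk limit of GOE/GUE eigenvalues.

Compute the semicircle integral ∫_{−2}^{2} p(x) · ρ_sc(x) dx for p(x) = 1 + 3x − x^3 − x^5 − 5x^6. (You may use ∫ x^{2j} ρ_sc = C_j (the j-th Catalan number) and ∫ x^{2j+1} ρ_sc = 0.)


Write p(x) = Σ a_i x^i, split into monomials and integrate each against ρ_sc separately.
Using ∫ x^{2j} ρ_sc = C_j = (1/(j+1)) C(2j, j) (Catalan numbers) and ∫ x^{2j+1} ρ_sc = 0 (odd monomials vanish by symmetry):
  i = 0 (even): a_0 · C_{0} = 1 · 1 = 1
  i = 1 (odd): ∫ x^1 ρ_sc = 0 (vanishes)
  i = 3 (odd): ∫ x^3 ρ_sc = 0 (vanishes)
  i = 5 (odd): ∫ x^5 ρ_sc = 0 (vanishes)
  i = 6 (even): a_6 · C_{3} = -5 · 5 = -25

Summing the contributions: ∫_{−2}^{2} p(x) ρ_sc(x) dx = 1 + (-25) = -24.


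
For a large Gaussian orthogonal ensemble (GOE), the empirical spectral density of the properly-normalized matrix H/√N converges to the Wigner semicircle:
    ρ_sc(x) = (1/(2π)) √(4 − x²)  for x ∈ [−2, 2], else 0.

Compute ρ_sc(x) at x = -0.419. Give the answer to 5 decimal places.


ρ_sc(x) = (1/(2π)) √(4 − x²). With x = -0.419:
  4 − x² = 4 − (-0.419)² = 4 − 0.175561 = 3.824439.
  √(4 − x²) = 1.955617.
  1/(2π) = 0.159155.
  ρ_sc(-0.419) = 0.159155 · 1.955617 = 0.311246.

Rounded to 5 decimal places: ρ_sc(-0.419) ≈ 0.31125.


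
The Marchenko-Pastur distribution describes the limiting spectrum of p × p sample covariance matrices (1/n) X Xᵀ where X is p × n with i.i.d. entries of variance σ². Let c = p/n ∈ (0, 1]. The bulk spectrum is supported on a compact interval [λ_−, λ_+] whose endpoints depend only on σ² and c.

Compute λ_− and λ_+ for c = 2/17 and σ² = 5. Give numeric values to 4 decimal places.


c = 2/17 = 0.117647; √c = 0.342997.
λ_− = σ² (1 − √c)² = 5 · (1 − 0.342997)² = 5 · (0.657003)² = 2.158264.
λ_+ = σ² (1 + √c)² = 5 · (1 + 0.342997)² = 5 · (1.342997)² = 9.018207.

Rounded to 4 decimal places: λ_− ≈ 2.1583, λ_+ ≈ 9.0182.


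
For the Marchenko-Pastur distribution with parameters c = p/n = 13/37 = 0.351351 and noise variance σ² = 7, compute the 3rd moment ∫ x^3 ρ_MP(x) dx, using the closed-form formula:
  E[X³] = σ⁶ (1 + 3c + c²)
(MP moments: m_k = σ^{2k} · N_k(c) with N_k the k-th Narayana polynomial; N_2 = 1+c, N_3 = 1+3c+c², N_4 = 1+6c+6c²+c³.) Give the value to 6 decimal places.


E[X³] = σ⁶ (1 + 3c + c²) (third MP moment). With σ² = 7 (so σ⁶ = 343) and c = 13/37 = 0.351351: E[X³] = 343 · (1 + 3·0.351351 + (0.351351)²) = 343 · 2.177502.

So E[X^3] = 746.883126.


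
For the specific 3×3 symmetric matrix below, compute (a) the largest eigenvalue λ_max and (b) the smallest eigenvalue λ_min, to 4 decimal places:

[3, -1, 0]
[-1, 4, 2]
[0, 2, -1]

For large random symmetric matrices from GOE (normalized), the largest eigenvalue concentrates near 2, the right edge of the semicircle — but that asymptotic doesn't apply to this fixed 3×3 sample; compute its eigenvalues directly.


Since M is real symmetric, all three eigenvalues are real; they are the roots of det(λI − M) = λ³ − (tr M) λ² + s λ − det M, where s is the sum of the principal 2×2 minors.
tr M = 3 + 4 + (-1) = 6.
s = (3·4 − (-1)²) + (3·(-1) − 0²) + (4·(-1) − 2²) = 11 + (-3) + (-8) = 0.
det M (expand along row 1) = 3·(-8) − (-1)·1 + 0·(-2) = -23.
Characteristic polynomial: λ³ − 6λ² + 23 = 0.
Substitute λ = y + (tr M)/3 = y + 2.000000 to remove the quadratic term: y³ + p·y + q = 0 with p = s − (tr M)²/3 = -12.000000 and q = −2(tr M)³/27 + (tr M)·s/3 − det M = 7.000000.
Three real roots ⇒ use the trigonometric (Viète) form: r = 2√(−p/3) = 4.000000, φ = arccos(3q/(p·r)) = arccos(-0.437500) = 2.023613 rad.
y_k = r·cos(φ/3 − 2πk/3) for k = 0, 1, 2 gives y = 3.123983, 0.601466, -3.725449.
λ_k = y_k + 2.000000 gives λ = 5.1240, 2.6015, -1.7254 (check: the sum is 6.0000 = tr M).

Hence λ_max = 5.1240 and λ_min = -1.7254.


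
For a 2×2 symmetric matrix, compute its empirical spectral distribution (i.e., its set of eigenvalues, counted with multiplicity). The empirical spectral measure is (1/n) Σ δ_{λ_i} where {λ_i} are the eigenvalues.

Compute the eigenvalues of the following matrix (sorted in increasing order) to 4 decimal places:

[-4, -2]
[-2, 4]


Since M is real symmetric, both eigenvalues are real; they are the roots of det(λI − M) = λ² − (tr M) λ + det M.
tr M = -4 + 4 = 0.
det M = (-4)·4 − (-2)² = -16 − 4 = -20.
Characteristic polynomial: λ² − 20 = 0.
Discriminant Δ = (tr M)² − 4·det M = 0 − (-80) = 80; √Δ = 8.944272.
λ = (tr M ± √Δ)/2 = (0 ± 8.944272)/2, giving (tr M − √Δ)/2 = -4.4721 and (tr M + √Δ)/2 = 4.4721.

Eigenvalues sorted in increasing order: [-4.4721, 4.4721].


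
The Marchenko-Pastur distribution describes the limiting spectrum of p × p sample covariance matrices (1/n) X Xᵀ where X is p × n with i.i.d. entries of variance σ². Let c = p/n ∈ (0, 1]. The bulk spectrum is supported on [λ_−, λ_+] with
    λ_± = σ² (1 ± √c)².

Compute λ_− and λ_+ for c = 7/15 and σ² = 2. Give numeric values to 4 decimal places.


c = 7/15 = 0.466667; √c = 0.683130.
λ_− = σ² (1 − √c)² = 2 · (1 − 0.683130)² = 2 · (0.316870)² = 0.200813.
λ_+ = σ² (1 + √c)² = 2 · (1 + 0.683130)² = 2 · (1.683130)² = 5.665854.

Rounded to 4 decimal places: λ_− ≈ 0.2008, λ_+ ≈ 5.6659.


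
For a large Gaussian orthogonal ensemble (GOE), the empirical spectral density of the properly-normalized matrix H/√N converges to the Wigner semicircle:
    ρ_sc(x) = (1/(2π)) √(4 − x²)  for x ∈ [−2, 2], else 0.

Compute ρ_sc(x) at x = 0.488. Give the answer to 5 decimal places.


ρ_sc(x) = (1/(2π)) √(4 − x²). With x = 0.488:
  4 − x² = 4 − (0.488)² = 4 − 0.238144 = 3.761856.
  √(4 − x²) = 1.939550.
  1/(2π) = 0.159155.
  ρ_sc(0.488) = 0.159155 · 1.939550 = 0.308689.

Rounded to 5 decimal places: ρ_sc(0.488) ≈ 0.30869.


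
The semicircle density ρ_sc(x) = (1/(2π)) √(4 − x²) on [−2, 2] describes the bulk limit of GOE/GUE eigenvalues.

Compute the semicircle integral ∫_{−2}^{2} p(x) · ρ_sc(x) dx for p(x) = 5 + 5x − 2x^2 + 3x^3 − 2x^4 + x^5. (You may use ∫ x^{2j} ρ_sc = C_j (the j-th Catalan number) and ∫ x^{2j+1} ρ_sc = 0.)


Write p(x) = Σ a_i x^i, split into monomials and integrate each against ρ_sc separately.
Using ∫ x^{2j} ρ_sc = C_j = (1/(j+1)) C(2j, j) (Catalan numbers) and ∫ x^{2j+1} ρ_sc = 0 (odd monomials vanish by symmetry):
  i = 0 (even): a_0 · C_{0} = 5 · 1 = 5
  i = 1 (odd): ∫ x^1 ρ_sc = 0 (vanishes)
  i = 2 (even): a_2 · C_{1} = -2 · 1 = -2
  i = 3 (odd): ∫ x^3 ρ_sc = 0 (vanishes)
  i = 4 (even): a_4 · C_{2} = -2 · 2 = -4
  i = 5 (odd): ∫ x^5 ρ_sc = 0 (vanishes)

Summing the contributions: ∫_{−2}^{2} p(x) ρ_sc(x) dx = 5 + (-2) + (-4) = -1.


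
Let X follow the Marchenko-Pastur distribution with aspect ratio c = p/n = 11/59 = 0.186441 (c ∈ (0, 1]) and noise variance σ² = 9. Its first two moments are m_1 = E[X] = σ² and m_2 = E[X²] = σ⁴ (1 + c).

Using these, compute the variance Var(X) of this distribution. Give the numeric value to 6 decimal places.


m_1 = E[X] = σ² = 9, so m_1² = 81.
m_2 = E[X²] = σ⁴ (1 + c) = 81 · (1 + 0.186441) = 81 · 1.186441 = 96.101695.
(Note m_2 − m_1² simplifies to c · σ⁴ = 0.186441 · 81.)

Var(X) = m_2 − m_1² = 96.101695 − 81 = 15.101695.


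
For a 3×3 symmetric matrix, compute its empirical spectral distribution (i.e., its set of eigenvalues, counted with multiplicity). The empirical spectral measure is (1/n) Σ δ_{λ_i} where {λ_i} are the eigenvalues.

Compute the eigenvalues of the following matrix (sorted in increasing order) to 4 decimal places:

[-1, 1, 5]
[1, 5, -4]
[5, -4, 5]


Since M is real symmetric, all three eigenvalues are real; they are the roots of det(λI − M) = λ³ − (tr M) λ² + s λ − det M, where s is the sum of the principal 2×2 minors.
tr M = -1 + 5 + 5 = 9.
s = ((-1)·5 − 1²) + ((-1)·5 − 5²) + (5·5 − (-4)²) = -6 + (-30) + 9 = -27.
det M (expand along row 1) = (-1)·9 − 1·25 + 5·(-29) = -179.
Characteristic polynomial: λ³ − 9λ² − 27λ + 179 = 0.
Substitute λ = y + (tr M)/3 = y + 3.000000 to remove the quadratic term: y³ + p·y + q = 0 with p = s − (tr M)²/3 = -54.000000 and q = −2(tr M)³/27 + (tr M)·s/3 − det M = 44.000000.
Three real roots ⇒ use the trigonometric (Viète) form: r = 2√(−p/3) = 8.485281, φ = arccos(3q/(p·r)) = arccos(-0.288081) = 1.863018 rad.
y_k = r·cos(φ/3 − 2πk/3) for k = 0, 1, 2 gives y = 6.901024, 0.825222, -7.726246.
λ_k = y_k + 3.000000 gives λ = 9.9010, 3.8252, -4.7262 (check: the sum is 9.0000 = tr M).

Eigenvalues sorted in increasing order: [-4.7262, 3.8252, 9.9010].


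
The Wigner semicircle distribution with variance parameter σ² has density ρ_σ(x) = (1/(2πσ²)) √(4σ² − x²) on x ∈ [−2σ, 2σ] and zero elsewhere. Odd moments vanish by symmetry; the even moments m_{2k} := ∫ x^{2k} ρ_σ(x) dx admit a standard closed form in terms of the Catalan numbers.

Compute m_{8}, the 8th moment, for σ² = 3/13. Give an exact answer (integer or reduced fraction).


By the scaled semicircle moment identity, m_{2k} = σ^{2k} · C_k with k = 4.
C_4 = (1/(k+1)) · C(2k, k) = (1/5) · C(8, 4) = (1/5) · 70 = 14.
σ^{2k} = (σ²)^k = (3/13)^4 = 81/28561.

Therefore m_{8} = σ^{8} · C_4 = (81/28561) · 14 = 1134/28561.


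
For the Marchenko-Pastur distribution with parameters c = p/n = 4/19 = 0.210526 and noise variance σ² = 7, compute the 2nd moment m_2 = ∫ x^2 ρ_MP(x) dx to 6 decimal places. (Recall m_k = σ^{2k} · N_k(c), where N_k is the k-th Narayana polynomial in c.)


E[X²] = σ⁴ (1 + c) (second MP moment). With σ² = 7 (so σ⁴ = 49) and c = 4/19 = 0.210526: E[X²] = 49 · (1 + 0.210526) = 49 · 1.210526.

So E[X^2] = 59.315789.


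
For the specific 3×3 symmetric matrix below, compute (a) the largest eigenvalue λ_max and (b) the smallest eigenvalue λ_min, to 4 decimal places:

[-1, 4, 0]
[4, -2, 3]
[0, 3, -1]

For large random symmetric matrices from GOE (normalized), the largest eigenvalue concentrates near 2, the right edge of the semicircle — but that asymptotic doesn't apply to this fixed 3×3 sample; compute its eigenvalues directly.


Since M is real symmetric, all three eigenvalues are real; they are the roots of det(λI − M) = λ³ − (tr M) λ² + s λ − det M, where s is the sum of the principal 2×2 minors.
tr M = -1 + (-2) + (-1) = -4.
s = ((-1)·(-2) − 4²) + ((-1)·(-1) − 0²) + ((-2)·(-1) − 3²) = -14 + 1 + (-7) = -20.
det M (expand along row 1) = (-1)·(-7) − 4·(-4) + 0·12 = 23.
Characteristic polynomial: λ³ + 4λ² − 20λ − 23 = 0.
Substitute λ = y + (tr M)/3 = y − 1.333333 to remove the quadratic term: y³ + p·y + q = 0 with p = s − (tr M)²/3 = -25.333333 and q = −2(tr M)³/27 + (tr M)·s/3 − det M = 8.407407.
Three real roots ⇒ use the trigonometric (Viète) form: r = 2√(−p/3) = 5.811865, φ = arccos(3q/(p·r)) = arccos(-0.171307) = 1.742953 rad.
y_k = r·cos(φ/3 − 2πk/3) for k = 0, 1, 2 gives y = 4.858271, 0.333333, -5.191604.
λ_k = y_k − 1.333333 gives λ = 3.5249, -1.0000, -6.5249 (check: the sum is -4.0000 = tr M).

Hence λ_max = 3.5249 and λ_min = -6.5249.
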